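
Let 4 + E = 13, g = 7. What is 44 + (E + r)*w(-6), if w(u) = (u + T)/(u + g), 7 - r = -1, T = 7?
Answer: 61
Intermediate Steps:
E = 9 (E = -4 + 13 = 9)
r = 8 (r = 7 - 1*(-1) = 7 + 1 = 8)
w(u) = 1 (w(u) = (u + 7)/(u + 7) = (7 + u)/(7 + u) = 1)
44 + (E + r)*w(-6) = 44 + (9 + 8)*1 = 44 + 17*1 = 44 + 17 = 61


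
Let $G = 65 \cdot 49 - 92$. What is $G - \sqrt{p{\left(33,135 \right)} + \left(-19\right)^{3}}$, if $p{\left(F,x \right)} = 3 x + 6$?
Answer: $3093 - 4 i \sqrt{403} \approx 3093.0 - 80.299 i$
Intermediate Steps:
$p{\left(F,x \right)} = 6 + 3 x$
$G = 3093$ ($G = 3185 - 92 = 3093$)
$G - \sqrt{p{\left(33,135 \right)} + \left(-19\right)^{3}} = 3093 - \sqrt{\left(6 + 3 \cdot 135\right) + \left(-19\right)^{3}} = 3093 - \sqrt{\left(6 + 405\right) - 6859} = 3093 - \sqrt{411 - 6859} = 3093 - \sqrt{-6448} = 3093 - 4 i \sqrt{403}$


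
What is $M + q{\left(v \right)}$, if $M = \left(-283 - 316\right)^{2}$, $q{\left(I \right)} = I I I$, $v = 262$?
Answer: $18343529$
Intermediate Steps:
$q{\left(I \right)} = I^{3}$ ($q{\left(I \right)} = I^{2} I = I^{3}$)
$M = 358801$ ($M = \left(-599\right)^{2} = 358801$)
$M + q{\left(v \right)} = 358801 + 262^{3} = 358801 + 17984728 = 18343529$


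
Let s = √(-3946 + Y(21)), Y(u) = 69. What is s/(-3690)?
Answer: -I*√3877/3690 ≈ -0.016874*I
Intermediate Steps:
s = I*√3877 (s = √(-3946 + 69) = √(-3877) = I*√3877 ≈ 62.266*I)
s/(-3690) = (I*√3877)/(-3690) = (I*√3877)*(-1/3690) = -I*√3877/3690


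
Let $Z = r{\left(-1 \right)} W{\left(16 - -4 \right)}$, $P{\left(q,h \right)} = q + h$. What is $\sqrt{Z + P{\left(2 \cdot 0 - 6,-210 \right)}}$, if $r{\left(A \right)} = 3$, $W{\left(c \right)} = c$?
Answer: $2 i \sqrt{39} \approx 12.49 i$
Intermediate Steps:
$P{\left(q,h \right)} = h + q$
$Z = 60$ ($Z = 3 \left(16 - -4\right) = 3 \left(16 + 4\right) = 3 \cdot 20 = 60$)
$\sqrt{Z + P{\left(2 \cdot 0 - 6,-210 \right)}} = \sqrt{60 + \left(-210 + \left(2 \cdot 0 - 6\right)\right)} = \sqrt{60 + \left(-210 + \left(0 - 6\right)\right)} = \sqrt{60 - 216} = \sqrt{-156} = 2 i \sqrt{39}$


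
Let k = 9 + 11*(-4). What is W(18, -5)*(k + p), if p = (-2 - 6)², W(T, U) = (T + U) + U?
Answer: 232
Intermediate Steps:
W(T, U) = T + 2*U
k = -35 (k = 9 - 44 = -35)
p = 64 (p = (-8)² = 64)
W(18, -5)*(k + p) = (18 + 2*(-5))*(-35 + 64) = (18 - 10)*29 = 8*29 = 232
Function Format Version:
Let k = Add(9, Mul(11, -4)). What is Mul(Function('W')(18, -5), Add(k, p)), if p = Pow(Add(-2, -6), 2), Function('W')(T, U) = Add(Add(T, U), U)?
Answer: 232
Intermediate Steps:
Function('W')(T, U) = Add(T, Mul(2, U))
k = -35 (k = Add(9, -44) = -35)
p = 64 (p = Pow(-8, 2) = 64)
Mul(Function('W')(18, -5), Add(k, p)) = Mul(Add(18, Mul(2, -5)), Add(-35, 64)) = Mul(Add(18, -10), 29) = Mul(8, 29) = 232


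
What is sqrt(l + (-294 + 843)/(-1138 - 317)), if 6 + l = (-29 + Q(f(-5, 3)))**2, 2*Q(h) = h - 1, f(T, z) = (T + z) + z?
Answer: 2*sqrt(49081030)/485 ≈ 28.890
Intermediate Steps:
f(T, z) = T + 2*z
Q(h) = -1/2 + h/2 (Q(h) = (h - 1)/2 = (-1 + h)/2 = -1/2 + h/2)
l = 835 (l = -6 + (-29 + (-1/2 + (-5 + 2*3)/2))**2 = -6 + (-29 + (-1/2 + (-5 + 6)/2))**2 = -6 + (-29 + (-1/2 + (1/2)*1))**2 = -6 + (-29 + (-1/2 + 1/2))**2 = -6 + (-29 + 0)**2 = -6 + (-29)**2 = -6 + 841 = 835)
sqrt(l + (-294 + 843)/(-1138 - 317)) = sqrt(835 + (-294 + 843)/(-1138 - 317)) = sqrt(835 + 549/(-1455)) = sqrt(835 + 549*(-1/1455)) = sqrt(835 - 183/485) = sqrt(404792/485) = 2*sqrt(49081030)/485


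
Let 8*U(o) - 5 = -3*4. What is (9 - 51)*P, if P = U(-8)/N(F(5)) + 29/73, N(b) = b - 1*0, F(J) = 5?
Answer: -13629/1460 ≈ -9.3349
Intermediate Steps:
U(o) = -7/8 (U(o) = 5/8 + (-3*4)/8 = 5/8 + (1/8)*(-12) = 5/8 - 3/2 = -7/8)
N(b) = b (N(b) = b + 0 = b)
P = 649/2920 (P = -7/8/5 + 29/73 = -7/8*1/5 + 29*(1/73) = -7/40 + 29/73 = 649/2920 ≈ 0.22226)
(9 - 51)*P = (9 - 51)*(649/2920) = -42*649/2920 = -13629/1460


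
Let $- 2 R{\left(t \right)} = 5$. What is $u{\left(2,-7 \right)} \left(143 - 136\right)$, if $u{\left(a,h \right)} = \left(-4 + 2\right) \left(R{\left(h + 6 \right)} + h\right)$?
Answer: $133$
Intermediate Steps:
$R{\left(t \right)} = - \frac{5}{2}$ ($R{\left(t \right)} = \left(- \frac{1}{2}\right) 5 = - \frac{5}{2}$)
$u{\left(a,h \right)} = 5 - 2 h$ ($u{\left(a,h \right)} = \left(-4 + 2\right) \left(- \frac{5}{2} + h\right) = - 2 \left(- \frac{5}{2} + h\right) = 5 - 2 h$)
$u{\left(2,-7 \right)} \left(143 - 136\right) = \left(5 - -14\right) \left(143 - 136\right) = \left(5 + 14\right) 7 = 19 \cdot 7 = 133$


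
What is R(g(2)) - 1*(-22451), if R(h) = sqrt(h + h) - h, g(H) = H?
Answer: 22451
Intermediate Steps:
R(h) = -h + sqrt(2)*sqrt(h) (R(h) = sqrt(2*h) - h = sqrt(2)*sqrt(h) - h = -h + sqrt(2)*sqrt(h))
R(g(2)) - 1*(-22451) = (-1*2 + sqrt(2)*sqrt(2)) - 1*(-22451) = (-2 + 2) + 22451 = 0 + 22451 = 22451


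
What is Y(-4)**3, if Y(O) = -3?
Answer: -27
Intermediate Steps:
Y(-4)**3 = (-3)**3 = -27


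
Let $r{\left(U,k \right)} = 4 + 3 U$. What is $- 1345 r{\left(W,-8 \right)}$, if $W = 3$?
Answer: $-17485$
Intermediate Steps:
$- 1345 r{\left(W,-8 \right)} = - 1345 \left(4 + 3 \cdot 3\right) = - 1345 \left(4 + 9\right) = \left(-1345\right) 13 = -17485$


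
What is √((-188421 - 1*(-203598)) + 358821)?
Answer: √373998 ≈ 611.55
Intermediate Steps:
√((-188421 - 1*(-203598)) + 358821) = √((-188421 + 203598) + 358821) = √(15177 + 358821) = √373998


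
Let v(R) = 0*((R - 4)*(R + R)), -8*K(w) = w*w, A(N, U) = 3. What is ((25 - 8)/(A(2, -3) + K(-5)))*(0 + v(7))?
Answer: 0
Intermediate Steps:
K(w) = -w**2/8 (K(w) = -w*w/8 = -w**2/8)
v(R) = 0 (v(R) = 0*((-4 + R)*(2*R)) = 0*(2*R*(-4 + R)) = 0)
((25 - 8)/(A(2, -3) + K(-5)))*(0 + v(7)) = ((25 - 8)/(3 - 1/8*(-5)**2))*(0 + 0) = (17/(3 - 1/8*25))*0 = (17/(3 - 25/8))*0 = (17/(-1/8))*0 = (17*(-8))*0 = -136*0 = 0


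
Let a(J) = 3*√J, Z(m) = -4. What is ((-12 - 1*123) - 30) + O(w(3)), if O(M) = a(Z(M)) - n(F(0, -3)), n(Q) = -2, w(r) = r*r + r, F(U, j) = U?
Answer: -163 + 6*I ≈ -163.0 + 6.0*I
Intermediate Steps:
w(r) = r + r² (w(r) = r² + r = r + r²)
O(M) = 2 + 6*I (O(M) = 3*√(-4) - 1*(-2) = 3*(2*I) + 2 = 6*I + 2 = 2 + 6*I)
((-12 - 1*123) - 30) + O(w(3)) = ((-12 - 1*123) - 30) + (2 + 6*I) = ((-12 - 123) - 30) + (2 + 6*I) = (-135 - 30) + (2 + 6*I) = -165 + (2 + 6*I) = -163 + 6*I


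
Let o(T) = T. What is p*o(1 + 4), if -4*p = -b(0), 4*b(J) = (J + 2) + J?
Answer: 5/8 ≈ 0.62500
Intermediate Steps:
b(J) = 1/2 + J/2 (b(J) = ((J + 2) + J)/4 = ((2 + J) + J)/4 = (2 + 2*J)/4 = 1/2 + J/2)
p = 1/8 (p = -(-1)*(1/2 + (1/2)*0)/4 = -(-1)*(1/2 + 0)/4 = -(-1)/(4*2) = -1/4*(-1/2) = 1/8 ≈ 0.12500)
p*o(1 + 4) = (1 + 4)/8 = (1/8)*5 = 5/8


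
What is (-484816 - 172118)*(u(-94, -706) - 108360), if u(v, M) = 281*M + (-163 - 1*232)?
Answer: 201771365694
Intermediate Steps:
u(v, M) = -395 + 281*M (u(v, M) = 281*M + (-163 - 232) = 281*M - 395 = -395 + 281*M)
(-484816 - 172118)*(u(-94, -706) - 108360) = (-484816 - 172118)*((-395 + 281*(-706)) - 108360) = -656934*((-395 - 198386) - 108360) = -656934*(-198781 - 108360) = -656934*(-307141) = 201771365694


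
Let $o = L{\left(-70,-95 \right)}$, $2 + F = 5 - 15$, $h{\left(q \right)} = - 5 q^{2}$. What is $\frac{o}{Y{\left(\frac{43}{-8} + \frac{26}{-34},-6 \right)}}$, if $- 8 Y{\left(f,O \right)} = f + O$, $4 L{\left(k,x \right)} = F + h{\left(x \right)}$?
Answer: $- \frac{12277264}{1651} \approx -7436.3$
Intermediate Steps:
$F = -12$ ($F = -2 + \left(5 - 15\right) = -2 - 10 = -12$)
$L{\left(k,x \right)} = -3 - \frac{5 x^{2}}{4}$ ($L{\left(k,x \right)} = \frac{-12 - 5 x^{2}}{4} = -3 - \frac{5 x^{2}}{4}$)
$Y{\left(f,O \right)} = - \frac{O}{8} - \frac{f}{8}$ ($Y{\left(f,O \right)} = - \frac{f + O}{8} = - \frac{O + f}{8} = - \frac{O}{8} - \frac{f}{8}$)
$o = - \frac{45137}{4}$ ($o = -3 - \frac{5 \left(-95\right)^{2}}{4} = -3 - \frac{45125}{4} = - \frac{45137}{4} \approx -11284.0$)
$\frac{o}{Y{\left(\frac{43}{-8} + \frac{26}{-34},-6 \right)}} = - \frac{45137}{4 \left(\left(- \frac{1}{8}\right) \left(-6\right) - \frac{\frac{43}{-8} + \frac{26}{-34}}{8}\right)} = - \frac{45137}{4 \left(\frac{3}{4} - \frac{43 \left(- \frac{1}{8}\right) + 26 \left(- \frac{1}{34}\right)}{8}\right)} = - \frac{45137}{4 \left(\frac{3}{4} - \frac{- \frac{43}{8} - \frac{13}{17}}{8}\right)} = - \frac{45137}{4 \left(\frac{3}{4} - - \frac{835}{1088}\right)} = - \frac{45137}{4 \left(\frac{3}{4} + \frac{835}{1088}\right)} = - \frac{45137}{4 \cdot \frac{1651}{1088}} = \left(- \frac{45137}{4}\right) \frac{1088}{1651} = - \frac{12277264}{1651}$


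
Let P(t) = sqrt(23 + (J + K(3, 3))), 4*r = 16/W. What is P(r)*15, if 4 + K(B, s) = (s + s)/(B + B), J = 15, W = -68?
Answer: 15*sqrt(35) ≈ 88.741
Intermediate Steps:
r = -1/17 (r = (16/(-68))/4 = (16*(-1/68))/4 = (1/4)*(-4/17) = -1/17 ≈ -0.058824)
K(B, s) = -4 + s/B (K(B, s) = -4 + (s + s)/(B + B) = -4 + (2*s)/((2*B)) = -4 + (2*s)*(1/(2*B)) = -4 + s/B)
P(t) = sqrt(35) (P(t) = sqrt(23 + (15 + (-4 + 3/3))) = sqrt(23 + (15 + (-4 + 3*(1/3)))) = sqrt(23 + (15 + (-4 + 1))) = sqrt(23 + (15 - 3)) = sqrt(23 + 12) = sqrt(35))
P(r)*15 = sqrt(35)*15 = 15*sqrt(35)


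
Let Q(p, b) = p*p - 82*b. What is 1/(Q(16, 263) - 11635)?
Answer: -1/32945 ≈ -3.0354e-5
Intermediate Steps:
Q(p, b) = p² - 82*b
1/(Q(16, 263) - 11635) = 1/((16² - 82*263) - 11635) = 1/((256 - 21566) - 11635) = 1/(-21310 - 11635) = 1/(-32945) = -1/32945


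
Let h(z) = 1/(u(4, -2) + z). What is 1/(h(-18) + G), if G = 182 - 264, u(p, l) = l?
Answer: -20/1641 ≈ -0.012188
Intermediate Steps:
h(z) = 1/(-2 + z)
G = -82
1/(h(-18) + G) = 1/(1/(-2 - 18) - 82) = 1/(1/(-20) - 82) = 1/(-1/20 - 82) = 1/(-1641/20) = -20/1641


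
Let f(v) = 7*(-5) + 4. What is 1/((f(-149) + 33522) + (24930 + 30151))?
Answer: 1/88572 ≈ 1.1290e-5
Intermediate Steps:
f(v) = -31 (f(v) = -35 + 4 = -31)
1/((f(-149) + 33522) + (24930 + 30151)) = 1/((-31 + 33522) + (24930 + 30151)) = 1/(33491 + 55081) = 1/88572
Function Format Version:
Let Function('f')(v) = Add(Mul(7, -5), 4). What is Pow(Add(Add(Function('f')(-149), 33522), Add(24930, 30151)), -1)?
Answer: Rational(1, 88572) ≈ 1.1290e-5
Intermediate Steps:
Function('f')(v) = -31 (Function('f')(v) = Add(-35, 4) = -31)
Pow(Add(Add(Function('f')(-149), 33522), Add(24930, 30151)), -1) = Pow(Add(Add(-31, 33522), Add(24930, 30151)), -1) = Pow(Add(33491, 55081), -1) = Pow(88572, -1) = Rational(1, 88572)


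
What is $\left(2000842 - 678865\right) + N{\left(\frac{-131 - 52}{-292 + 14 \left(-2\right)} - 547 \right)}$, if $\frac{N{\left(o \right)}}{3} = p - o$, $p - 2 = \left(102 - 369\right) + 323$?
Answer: $\frac{423612891}{320} \approx 1.3238 \cdot 10^{6}$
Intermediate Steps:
$p = 58$ ($p = 2 + \left(\left(102 - 369\right) + 323\right) = 2 + \left(-267 + 323\right) = 2 + 56 = 58$)
$N{\left(o \right)} = 174 - 3 o$ ($N{\left(o \right)} = 3 \left(58 - o\right) = 174 - 3 o$)
$\left(2000842 - 678865\right) + N{\left(\frac{-131 - 52}{-292 + 14 \left(-2\right)} - 547 \right)} = \left(2000842 - 678865\right) - \left(-174 + 3 \left(\frac{-131 - 52}{-292 + 14 \left(-2\right)} - 547\right)\right) = 1321977 - \left(-174 + 3 \left(- \frac{183}{-292 - 28} - 547\right)\right) = 1321977 - \left(-174 + 3 \left(- \frac{183}{-320} - 547\right)\right) = 1321977 - \left(-174 + 3 \left(\left(-183\right) \left(- \frac{1}{320}\right) - 547\right)\right) = 1321977 - \left(-174 + 3 \left(\frac{183}{320} - 547\right)\right) = 1321977 + \left(174 - - \frac{524571}{320}\right) = 1321977 + \left(174 + \frac{524571}{320}\right) = 1321977 + \frac{580251}{320} = \frac{423612891}{320}$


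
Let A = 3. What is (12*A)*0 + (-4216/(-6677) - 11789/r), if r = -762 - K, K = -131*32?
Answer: -64254273/22902110 ≈ -2.8056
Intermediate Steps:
K = -4192
r = 3430 (r = -762 - 1*(-4192) = -762 + 4192 = 3430)
(12*A)*0 + (-4216/(-6677) - 11789/r) = (12*3)*0 + (-4216/(-6677) - 11789/3430) = 36*0 + (-4216*(-1/6677) - 11789*1/3430) = 0 + (4216/6677 - 11789/3430) = 0 - 64254273/22902110 = -64254273/22902110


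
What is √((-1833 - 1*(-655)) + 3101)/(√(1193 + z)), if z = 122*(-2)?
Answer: √1824927/949 ≈ 1.4235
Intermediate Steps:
z = -244
√((-1833 - 1*(-655)) + 3101)/(√(1193 + z)) = √((-1833 - 1*(-655)) + 3101)/(√(1193 - 244)) = √((-1833 + 655) + 3101)/(√949) = √(-1178 + 3101)*(√949/949) = √1923*(√949/949) = √1824927/949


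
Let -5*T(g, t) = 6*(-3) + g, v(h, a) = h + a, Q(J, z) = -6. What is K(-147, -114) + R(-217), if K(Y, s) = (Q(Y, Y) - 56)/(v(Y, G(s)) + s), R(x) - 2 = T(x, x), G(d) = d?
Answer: 18437/375 ≈ 49.165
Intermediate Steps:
v(h, a) = a + h
T(g, t) = 18/5 - g/5 (T(g, t) = -(6*(-3) + g)/5 = -(-18 + g)/5 = 18/5 - g/5)
R(x) = 28/5 - x/5 (R(x) = 2 + (18/5 - x/5) = 28/5 - x/5)
K(Y, s) = -62/(Y + 2*s) (K(Y, s) = (-6 - 56)/((s + Y) + s) = -62/((Y + s) + s) = -62/(Y + 2*s))
K(-147, -114) + R(-217) = -62/(-147 + 2*(-114)) + (28/5 - ⅕*(-217)) = -62/(-147 - 228) + (28/5 + 217/5) = -62/(-375) + 49 = -62*(-1/375) + 49 = 62/375 + 49 = 18437/375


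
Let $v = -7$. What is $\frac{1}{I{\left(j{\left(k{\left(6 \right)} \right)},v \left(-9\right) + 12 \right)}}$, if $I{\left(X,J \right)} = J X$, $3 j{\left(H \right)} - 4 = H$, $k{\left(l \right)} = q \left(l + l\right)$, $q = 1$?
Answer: $\frac{1}{400} \approx 0.0025$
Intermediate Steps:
$k{\left(l \right)} = 2 l$ ($k{\left(l \right)} = 1 \left(l + l\right) = 1 \cdot 2 l = 2 l$)
$j{\left(H \right)} = \frac{4}{3} + \frac{H}{3}$
$\frac{1}{I{\left(j{\left(k{\left(6 \right)} \right)},v \left(-9\right) + 12 \right)}} = \frac{1}{\left(\left(-7\right) \left(-9\right) + 12\right) \left(\frac{4}{3} + \frac{2 \cdot 6}{3}\right)} = \frac{1}{\left(63 + 12\right) \left(\frac{4}{3} + \frac{1}{3} \cdot 12\right)} = \frac{1}{75 \left(\frac{4}{3} + 4\right)} = \frac{1}{75 \cdot \frac{16}{3}} = \frac{1}{400}$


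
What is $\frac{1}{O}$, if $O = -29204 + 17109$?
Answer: $- \frac{1}{12095} \approx -8.2679 \cdot 10^{-5}$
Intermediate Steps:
$O = -12095$
$\frac{1}{O} = \frac{1}{-12095} = - \frac{1}{12095}$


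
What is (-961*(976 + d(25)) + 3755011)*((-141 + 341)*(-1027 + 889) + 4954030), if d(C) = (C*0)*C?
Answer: 13878122792250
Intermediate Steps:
d(C) = 0 (d(C) = 0*C = 0)
(-961*(976 + d(25)) + 3755011)*((-141 + 341)*(-1027 + 889) + 4954030) = (-961*(976 + 0) + 3755011)*((-141 + 341)*(-1027 + 889) + 4954030) = (-961*976 + 3755011)*(200*(-138) + 4954030) = (-937936 + 3755011)*(-27600 + 4954030) = 2817075*4926430 = 13878122792250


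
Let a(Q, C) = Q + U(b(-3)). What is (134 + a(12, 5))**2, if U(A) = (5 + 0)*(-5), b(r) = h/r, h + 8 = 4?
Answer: 14641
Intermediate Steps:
h = -4 (h = -8 + 4 = -4)
b(r) = -4/r
U(A) = -25 (U(A) = 5*(-5) = -25)
a(Q, C) = -25 + Q (a(Q, C) = Q - 25 = -25 + Q)
(134 + a(12, 5))**2 = (134 + (-25 + 12))**2 = (134 - 13)**2 = 121**2 = 14641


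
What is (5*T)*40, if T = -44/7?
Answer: -8800/7 ≈ -1257.1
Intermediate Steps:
T = -44/7 (T = -44*⅐ = -44/7 ≈ -6.2857)
(5*T)*40 = (5*(-44/7))*40 = -220/7*40 = -8800/7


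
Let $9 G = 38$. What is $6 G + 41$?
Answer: $\frac{199}{3} \approx 66.333$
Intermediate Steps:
$G = \frac{38}{9}$ ($G = \frac{1}{9} \cdot 38 = \frac{38}{9} \approx 4.2222$)
$6 G + 41 = 6 \cdot \frac{38}{9} + 41 = \frac{76}{3} + 41 = \frac{199}{3}$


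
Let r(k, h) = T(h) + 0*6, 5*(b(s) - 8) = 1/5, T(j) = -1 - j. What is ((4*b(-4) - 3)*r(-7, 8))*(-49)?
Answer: 321489/25 ≈ 12860.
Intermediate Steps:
b(s) = 201/25 (b(s) = 8 + (⅕)/5 = 8 + (⅕)*(⅕) = 8 + 1/25 = 201/25)
r(k, h) = -1 - h (r(k, h) = (-1 - h) + 0*6 = (-1 - h) + 0 = -1 - h)
((4*b(-4) - 3)*r(-7, 8))*(-49) = ((4*(201/25) - 3)*(-1 - 1*8))*(-49) = ((804/25 - 3)*(-1 - 8))*(-49) = ((729/25)*(-9))*(-49) = -6561/25*(-49) = 321489/25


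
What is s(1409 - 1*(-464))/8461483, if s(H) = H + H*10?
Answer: 20603/8461483 ≈ 0.0024349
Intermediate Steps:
s(H) = 11*H (s(H) = H + 10*H = 11*H)
s(1409 - 1*(-464))/8461483 = (11*(1409 - 1*(-464)))/8461483 = (11*(1409 + 464))*(1/8461483) = (11*1873)*(1/8461483) = 20603*(1/8461483) = 20603/8461483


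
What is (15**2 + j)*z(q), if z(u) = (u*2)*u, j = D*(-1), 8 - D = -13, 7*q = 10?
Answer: 40800/49 ≈ 832.65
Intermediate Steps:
q = 10/7 (q = (1/7)*10 = 10/7 ≈ 1.4286)
D = 21 (D = 8 - 1*(-13) = 8 + 13 = 21)
j = -21 (j = 21*(-1) = -21)
z(u) = 2*u**2 (z(u) = (2*u)*u = 2*u**2)
(15**2 + j)*z(q) = (15**2 - 21)*(2*(10/7)**2) = (225 - 21)*(2*(100/49)) = 204*(200/49) = 40800/49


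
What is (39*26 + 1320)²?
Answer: 5447556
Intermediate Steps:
(39*26 + 1320)² = (1014 + 1320)² = 2334² = 5447556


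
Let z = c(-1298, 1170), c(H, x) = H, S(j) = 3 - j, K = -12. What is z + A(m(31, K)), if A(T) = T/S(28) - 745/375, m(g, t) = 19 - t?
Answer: -97592/75 ≈ -1301.2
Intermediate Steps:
z = -1298
A(T) = -149/75 - T/25 (A(T) = T/(3 - 1*28) - 745/375 = T/(3 - 28) - 745*1/375 = T/(-25) - 149/75 = T*(-1/25) - 149/75 = -T/25 - 149/75 = -149/75 - T/25)
z + A(m(31, K)) = -1298 + (-149/75 - (19 - 1*(-12))/25) = -1298 + (-149/75 - (19 + 12)/25) = -1298 + (-149/75 - 1/25*31) = -1298 + (-149/75 - 31/25) = -1298 - 242/75 = -97592/75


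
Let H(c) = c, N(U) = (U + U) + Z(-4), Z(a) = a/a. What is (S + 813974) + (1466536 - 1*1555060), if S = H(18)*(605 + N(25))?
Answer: 737258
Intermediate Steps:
Z(a) = 1
N(U) = 1 + 2*U (N(U) = (U + U) + 1 = 2*U + 1 = 1 + 2*U)
S = 11808 (S = 18*(605 + (1 + 2*25)) = 18*(605 + (1 + 50)) = 18*(605 + 51) = 18*656 = 11808)
(S + 813974) + (1466536 - 1*1555060) = (11808 + 813974) + (1466536 - 1*1555060) = 825782 + (1466536 - 1555060) = 825782 - 88524 = 737258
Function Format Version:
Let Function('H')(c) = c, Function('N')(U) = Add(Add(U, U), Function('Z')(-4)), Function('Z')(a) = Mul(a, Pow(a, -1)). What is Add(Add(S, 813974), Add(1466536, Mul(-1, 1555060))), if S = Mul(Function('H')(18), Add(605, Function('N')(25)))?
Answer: 737258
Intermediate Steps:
Function('Z')(a) = 1
Function('N')(U) = Add(1, Mul(2, U)) (Function('N')(U) = Add(Add(U, U), 1) = Add(Mul(2, U), 1) = Add(1, Mul(2, U)))
S = 11808 (S = Mul(18, Add(605, Add(1, Mul(2, 25)))) = Mul(18, Add(605, Add(1, 50))) = Mul(18, Add(605, 51)) = Mul(18, 656) = 11808)
Add(Add(S, 813974), Add(1466536, Mul(-1, 1555060))) = Add(Add(11808, 813974), Add(1466536, Mul(-1, 1555060))) = Add(825782, Add(1466536, -1555060)) = Add(825782, -88524) = 737258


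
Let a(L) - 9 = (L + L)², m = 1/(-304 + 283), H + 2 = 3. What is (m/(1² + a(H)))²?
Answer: 1/86436 ≈ 1.1569e-5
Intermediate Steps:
H = 1 (H = -2 + 3 = 1)
m = -1/21 (m = 1/(-21) = -1/21 ≈ -0.047619)
a(L) = 9 + 4*L² (a(L) = 9 + (L + L)² = 9 + (2*L)² = 9 + 4*L²)
(m/(1² + a(H)))² = (-1/(21*(1² + (9 + 4*1²))))² = (-1/(21*(1 + (9 + 4*1))))² = (-1/(21*(1 + (9 + 4))))² = (-1/(21*(1 + 13)))² = (-1/21/14)² = (-1/21*1/14)² = (-1/294)² = 1/86436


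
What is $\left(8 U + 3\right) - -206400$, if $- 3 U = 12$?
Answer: $206371$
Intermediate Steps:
$U = -4$ ($U = \left(- \frac{1}{3}\right) 12 = -4$)
$\left(8 U + 3\right) - -206400 = \left(8 \left(-4\right) + 3\right) - -206400 = \left(-32 + 3\right) + 206400 = -29 + 206400 = 206371$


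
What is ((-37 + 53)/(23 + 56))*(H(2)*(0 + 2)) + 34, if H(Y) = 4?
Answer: 2814/79 ≈ 35.620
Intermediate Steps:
((-37 + 53)/(23 + 56))*(H(2)*(0 + 2)) + 34 = ((-37 + 53)/(23 + 56))*(4*(0 + 2)) + 34 = (16/79)*(4*2) + 34 = (16*(1/79))*8 + 34 = (16/79)*8 + 34 = 128/79 + 34 = 2814/79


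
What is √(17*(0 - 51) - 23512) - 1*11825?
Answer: -11825 + I*√24379 ≈ -11825.0 + 156.14*I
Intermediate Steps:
√(17*(0 - 51) - 23512) - 1*11825 = √(17*(-51) - 23512) - 11825 = √(-867 - 23512) - 11825 = √(-24379) - 11825 = I*√24379 - 11825 = -11825 + I*√24379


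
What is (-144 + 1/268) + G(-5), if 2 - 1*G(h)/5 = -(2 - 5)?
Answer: -39931/268 ≈ -149.00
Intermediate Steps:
G(h) = -5 (G(h) = 10 - (-5)*(2 - 5) = 10 - (-5)*(-3) = 10 - 5*3 = 10 - 15 = -5)
(-144 + 1/268) + G(-5) = (-144 + 1/268) - 5 = -38591/268 - 5 = -39931/268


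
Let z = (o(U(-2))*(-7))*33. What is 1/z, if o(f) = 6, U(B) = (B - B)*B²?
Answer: -1/1386 ≈ -0.00072150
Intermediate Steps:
U(B) = 0 (U(B) = 0*B² = 0)
z = -1386 (z = (6*(-7))*33 = -42*33 = -1386)
1/z = 1/(-1386) = -1/1386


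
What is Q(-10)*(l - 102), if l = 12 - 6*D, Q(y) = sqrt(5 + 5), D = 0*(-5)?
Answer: -90*sqrt(10) ≈ -284.60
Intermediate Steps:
D = 0
Q(y) = sqrt(10)
l = 12 (l = 12 - 6*0 = 12 + 0 = 12)
Q(-10)*(l - 102) = sqrt(10)*(12 - 102) = sqrt(10)*(-90) = -90*sqrt(10)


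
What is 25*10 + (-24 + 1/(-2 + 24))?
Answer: 4973/22 ≈ 226.05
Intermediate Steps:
25*10 + (-24 + 1/(-2 + 24)) = 250 + (-24 + 1/22) = 250 - 527/22 = 4973/22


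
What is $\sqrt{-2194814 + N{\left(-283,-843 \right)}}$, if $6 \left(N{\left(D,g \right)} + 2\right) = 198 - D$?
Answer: $\frac{i \sqrt{79010490}}{6} \approx 1481.5 i$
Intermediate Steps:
$N{\left(D,g \right)} = 31 - \frac{D}{6}$ ($N{\left(D,g \right)} = -2 + \frac{198 - D}{6} = -2 - \left(-33 + \frac{D}{6}\right) = 31 - \frac{D}{6}$)
$\sqrt{-2194814 + N{\left(-283,-843 \right)}} = \sqrt{-2194814 + \left(31 - - \frac{283}{6}\right)} = \sqrt{-2194814 + \left(31 + \frac{283}{6}\right)} = \sqrt{-2194814 + \frac{469}{6}} = \sqrt{- \frac{13168415}{6}} = \frac{i \sqrt{79010490}}{6}$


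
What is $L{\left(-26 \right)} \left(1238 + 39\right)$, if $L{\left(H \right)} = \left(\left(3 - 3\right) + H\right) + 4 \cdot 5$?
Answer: $-7662$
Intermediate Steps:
$L{\left(H \right)} = 20 + H$ ($L{\left(H \right)} = \left(0 + H\right) + 20 = H + 20 = 20 + H$)
$L{\left(-26 \right)} \left(1238 + 39\right) = \left(20 - 26\right) \left(1238 + 39\right) = \left(-6\right) 1277 = -7662$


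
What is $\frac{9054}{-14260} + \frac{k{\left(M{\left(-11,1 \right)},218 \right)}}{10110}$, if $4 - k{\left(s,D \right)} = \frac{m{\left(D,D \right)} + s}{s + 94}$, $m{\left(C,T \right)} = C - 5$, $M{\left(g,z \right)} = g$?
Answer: $- \frac{379781461}{598299690} \approx -0.63477$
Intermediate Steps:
$m{\left(C,T \right)} = -5 + C$
$k{\left(s,D \right)} = 4 - \frac{-5 + D + s}{94 + s}$ ($k{\left(s,D \right)} = 4 - \frac{\left(-5 + D\right) + s}{s + 94} = 4 - \frac{-5 + D + s}{94 + s}$)
$\frac{9054}{-14260} + \frac{k{\left(M{\left(-11,1 \right)},218 \right)}}{10110} = \frac{9054}{-14260} + \frac{\frac{1}{94 - 11} \left(381 - 218 + 3 \left(-11\right)\right)}{10110} = 9054 \left(- \frac{1}{14260}\right) + \frac{381 - 218 - 33}{83} \cdot \frac{1}{10110} = - \frac{4527}{7130} + \frac{1}{83} \cdot 130 \cdot \frac{1}{10110} = - \frac{4527}{7130} + \frac{130}{83} \cdot \frac{1}{10110} = - \frac{4527}{7130} + \frac{13}{83913} = - \frac{379781461}{598299690}$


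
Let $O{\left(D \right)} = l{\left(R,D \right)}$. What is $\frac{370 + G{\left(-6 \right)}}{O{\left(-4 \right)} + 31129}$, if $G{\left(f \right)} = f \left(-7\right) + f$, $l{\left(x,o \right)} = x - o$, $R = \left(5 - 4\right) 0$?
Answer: $\frac{406}{31133} \approx 0.013041$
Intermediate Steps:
$R = 0$ ($R = 1 \cdot 0 = 0$)
$G{\left(f \right)} = - 6 f$ ($G{\left(f \right)} = - 7 f + f = - 6 f$)
$O{\left(D \right)} = - D$ ($O{\left(D \right)} = 0 - D = - D$)
$\frac{370 + G{\left(-6 \right)}}{O{\left(-4 \right)} + 31129} = \frac{370 - -36}{\left(-1\right) \left(-4\right) + 31129} = \frac{370 + 36}{4 + 31129} = \frac{406}{31133}$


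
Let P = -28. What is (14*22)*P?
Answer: -8624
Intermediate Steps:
(14*22)*P = (14*22)*(-28) = 308*(-28) = -8624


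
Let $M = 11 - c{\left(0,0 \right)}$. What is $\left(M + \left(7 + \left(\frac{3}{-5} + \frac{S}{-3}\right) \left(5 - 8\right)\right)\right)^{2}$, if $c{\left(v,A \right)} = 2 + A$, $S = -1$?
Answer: $\frac{7056}{25} \approx 282.24$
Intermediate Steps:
$M = 9$ ($M = 11 - \left(2 + 0\right) = 11 - 2 = 9$)
$\left(M + \left(7 + \left(\frac{3}{-5} + \frac{S}{-3}\right) \left(5 - 8\right)\right)\right)^{2} = \left(9 + \left(7 + \left(\frac{3}{-5} - \frac{1}{-3}\right) \left(5 - 8\right)\right)\right)^{2} = \left(9 + \left(7 + \left(3 \left(- \frac{1}{5}\right) - - \frac{1}{3}\right) \left(5 - 8\right)\right)\right)^{2} = \left(9 + \left(7 + \left(- \frac{3}{5} + \frac{1}{3}\right) \left(-3\right)\right)\right)^{2} = \left(9 + \left(7 - - \frac{4}{5}\right)\right)^{2} = \left(9 + \left(7 + \frac{4}{5}\right)\right)^{2} = \left(9 + \frac{39}{5}\right)^{2} = \left(\frac{84}{5}\right)^{2} = \frac{7056}{25}$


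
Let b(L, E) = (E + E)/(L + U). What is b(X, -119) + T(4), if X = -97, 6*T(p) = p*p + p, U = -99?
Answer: 191/42 ≈ 4.5476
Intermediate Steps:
T(p) = p/6 + p²/6 (T(p) = (p*p + p)/6 = (p² + p)/6 = (p + p²)/6 = p/6 + p²/6)
b(L, E) = 2*E/(-99 + L) (b(L, E) = (E + E)/(L - 99) = (2*E)/(-99 + L) = 2*E/(-99 + L))
b(X, -119) + T(4) = 2*(-119)/(-99 - 97) + (⅙)*4*(1 + 4) = 2*(-119)/(-196) + (⅙)*4*5 = 2*(-119)*(-1/196) + 10/3 = 17/14 + 10/3 = 191/42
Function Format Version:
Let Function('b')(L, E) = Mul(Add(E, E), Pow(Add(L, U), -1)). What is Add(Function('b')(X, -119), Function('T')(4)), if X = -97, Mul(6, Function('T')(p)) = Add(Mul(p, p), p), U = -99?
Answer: Rational(191, 42) ≈ 4.5476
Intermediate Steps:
Function('T')(p) = Add(Mul(Rational(1, 6), p), Mul(Rational(1, 6), Pow(p, 2))) (Function('T')(p) = Mul(Rational(1, 6), Add(Mul(p, p), p)) = Mul(Rational(1, 6), Add(Pow(p, 2), p)) = Mul(Rational(1, 6), Add(p, Pow(p, 2))) = Add(Mul(Rational(1, 6), p), Mul(Rational(1, 6), Pow(p, 2))))
Function('b')(L, E) = Mul(2, E, Pow(Add(-99, L), -1)) (Function('b')(L, E) = Mul(Add(E, E), Pow(Add(L, -99), -1)) = Mul(Mul(2, E), Pow(Add(-99, L), -1)) = Mul(2, E, Pow(Add(-99, L), -1)))
Add(Function('b')(X, -119), Function('T')(4)) = Add(Mul(2, -119, Pow(Add(-99, -97), -1)), Mul(Rational(1, 6), 4, Add(1, 4))) = Add(Mul(2, -119, Pow(-196, -1)), Mul(Rational(1, 6), 4, 5)) = Add(Mul(2, -119, Rational(-1, 196)), Rational(10, 3)) = Add(Rational(17, 14), Rational(10, 3)) = Rational(191, 42)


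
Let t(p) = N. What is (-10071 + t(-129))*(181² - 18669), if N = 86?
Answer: -140708620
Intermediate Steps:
t(p) = 86
(-10071 + t(-129))*(181² - 18669) = (-10071 + 86)*(181² - 18669) = -9985*(32761 - 18669) = -9985*14092 = -140708620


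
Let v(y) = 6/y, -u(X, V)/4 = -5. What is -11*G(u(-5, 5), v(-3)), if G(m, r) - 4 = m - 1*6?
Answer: -198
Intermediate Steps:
u(X, V) = 20 (u(X, V) = -4*(-5) = 20)
G(m, r) = -2 + m (G(m, r) = 4 + (m - 1*6) = 4 + (m - 6) = 4 + (-6 + m) = -2 + m)
-11*G(u(-5, 5), v(-3)) = -11*(-2 + 20) = -11*18 = -198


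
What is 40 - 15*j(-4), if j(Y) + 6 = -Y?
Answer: 70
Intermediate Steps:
j(Y) = -6 - Y
40 - 15*j(-4) = 40 - 15*(-6 - 1*(-4)) = 40 - 15*(-6 + 4) = 40 - 15*(-2) = 40 + 30 = 70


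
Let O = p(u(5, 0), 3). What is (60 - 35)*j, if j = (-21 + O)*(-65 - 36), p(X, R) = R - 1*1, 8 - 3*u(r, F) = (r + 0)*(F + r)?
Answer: 47975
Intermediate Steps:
u(r, F) = 8/3 - r*(F + r)/3 (u(r, F) = 8/3 - (r + 0)*(F + r)/3 = 8/3 - r*(F + r)/3)
p(X, R) = -1 + R (p(X, R) = R - 1 = -1 + R)
O = 2 (O = -1 + 3 = 2)
j = 1919 (j = (-21 + 2)*(-65 - 36) = -19*(-101) = 1919)
(60 - 35)*j = (60 - 35)*1919 = 25*1919 = 47975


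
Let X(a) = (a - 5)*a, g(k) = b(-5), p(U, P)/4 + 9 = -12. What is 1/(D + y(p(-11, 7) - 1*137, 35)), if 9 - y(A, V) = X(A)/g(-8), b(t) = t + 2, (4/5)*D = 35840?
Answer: 3/184373 ≈ 1.6271e-5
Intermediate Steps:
p(U, P) = -84 (p(U, P) = -36 + 4*(-12) = -36 - 48 = -84)
D = 44800 (D = (5/4)*35840 = 44800)
b(t) = 2 + t
g(k) = -3 (g(k) = 2 - 5 = -3)
X(a) = a*(-5 + a) (X(a) = (-5 + a)*a = a*(-5 + a))
y(A, V) = 9 + A*(-5 + A)/3 (y(A, V) = 9 - A*(-5 + A)/(-3) = 9 - A*(-5 + A)*(-1)/3 = 9 - (-1)*A*(-5 + A)/3 = 9 + A*(-5 + A)/3)
1/(D + y(p(-11, 7) - 1*137, 35)) = 1/(44800 + (9 + (-84 - 1*137)*(-5 + (-84 - 1*137))/3)) = 1/(44800 + (9 + (-84 - 137)*(-5 + (-84 - 137))/3)) = 1/(44800 + (9 + (1/3)*(-221)*(-5 - 221))) = 1/(44800 + (9 + (1/3)*(-221)*(-226))) = 1/(44800 + (9 + 49946/3)) = 1/(44800 + 49973/3) = 1/(184373/3) = 3/184373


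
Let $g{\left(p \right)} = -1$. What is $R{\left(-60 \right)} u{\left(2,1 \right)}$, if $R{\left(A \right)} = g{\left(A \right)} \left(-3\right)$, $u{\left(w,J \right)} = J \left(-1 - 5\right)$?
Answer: $-18$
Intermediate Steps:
$u{\left(w,J \right)} = - 6 J$ ($u{\left(w,J \right)} = J \left(-6\right) = - 6 J$)
$R{\left(A \right)} = 3$ ($R{\left(A \right)} = \left(-1\right) \left(-3\right) = 3$)
$R{\left(-60 \right)} u{\left(2,1 \right)} = 3 \left(\left(-6\right) 1\right) = 3 \left(-6\right) = -18$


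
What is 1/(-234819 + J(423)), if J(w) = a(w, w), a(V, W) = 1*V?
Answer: -1/234396 ≈ -4.2663e-6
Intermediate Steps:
a(V, W) = V
J(w) = w
1/(-234819 + J(423)) = 1/(-234819 + 423) = 1/(-234396) = -1/234396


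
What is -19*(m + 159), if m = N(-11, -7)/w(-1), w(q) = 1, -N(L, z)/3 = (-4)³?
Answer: -6669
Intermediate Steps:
N(L, z) = 192 (N(L, z) = -3*(-4)³ = -3*(-64) = 192)
m = 192 (m = 192/1 = 192*1 = 192)
-19*(m + 159) = -19*(192 + 159) = -19*351 = -6669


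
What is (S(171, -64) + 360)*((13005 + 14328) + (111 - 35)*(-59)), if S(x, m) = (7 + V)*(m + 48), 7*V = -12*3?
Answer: 52826888/7 ≈ 7.5467e+6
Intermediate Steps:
V = -36/7 (V = (-12*3)/7 = (⅐)*(-36) = -36/7 ≈ -5.1429)
S(x, m) = 624/7 + 13*m/7 (S(x, m) = (7 - 36/7)*(m + 48) = 13*(48 + m)/7 = 624/7 + 13*m/7)
(S(171, -64) + 360)*((13005 + 14328) + (111 - 35)*(-59)) = ((624/7 + (13/7)*(-64)) + 360)*((13005 + 14328) + (111 - 35)*(-59)) = ((624/7 - 832/7) + 360)*(27333 + 76*(-59)) = (-208/7 + 360)*(27333 - 4484) = (2312/7)*22849 = 52826888/7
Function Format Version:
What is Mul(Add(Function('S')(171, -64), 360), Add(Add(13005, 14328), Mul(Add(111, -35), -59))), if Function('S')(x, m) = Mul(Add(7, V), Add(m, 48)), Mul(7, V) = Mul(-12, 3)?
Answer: Rational(52826888, 7) ≈ 7.5467e+6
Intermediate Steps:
V = Rational(-36, 7) (V = Mul(Rational(1, 7), Mul(-12, 3)) = Mul(Rational(1, 7), -36) = Rational(-36, 7) ≈ -5.1429)
Function('S')(x, m) = Add(Rational(624, 7), Mul(Rational(13, 7), m)) (Function('S')(x, m) = Mul(Add(7, Rational(-36, 7)), Add(m, 48)) = Mul(Rational(13, 7), Add(48, m)) = Add(Rational(624, 7), Mul(Rational(13, 7), m)))
Mul(Add(Function('S')(171, -64), 360), Add(Add(13005, 14328), Mul(Add(111, -35), -59))) = Mul(Add(Add(Rational(624, 7), Mul(Rational(13, 7), -64)), 360), Add(Add(13005, 14328), Mul(Add(111, -35), -59))) = Mul(Add(Add(Rational(624, 7), Rational(-832, 7)), 360), Add(27333, Mul(76, -59))) = Mul(Add(Rational(-208, 7), 360), Add(27333, -4484)) = Mul(Rational(2312, 7), 22849) = Rational(52826888, 7)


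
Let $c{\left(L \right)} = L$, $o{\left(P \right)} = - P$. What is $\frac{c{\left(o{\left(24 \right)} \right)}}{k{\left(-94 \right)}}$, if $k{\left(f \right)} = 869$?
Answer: $- \frac{24}{869} \approx -0.027618$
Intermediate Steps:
$\frac{c{\left(o{\left(24 \right)} \right)}}{k{\left(-94 \right)}} = \frac{\left(-1\right) 24}{869} = \left(-24\right) \frac{1}{869} = - \frac{24}{869}$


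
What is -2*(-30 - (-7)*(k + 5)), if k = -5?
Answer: 60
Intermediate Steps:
-2*(-30 - (-7)*(k + 5)) = -2*(-30 - (-7)*(-5 + 5)) = -2*(-30 - (-7)*0) = -2*(-30 - 1*0) = -2*(-30 + 0) = -2*(-30) = 60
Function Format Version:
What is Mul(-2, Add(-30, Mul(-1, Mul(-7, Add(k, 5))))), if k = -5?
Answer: 60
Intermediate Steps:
Mul(-2, Add(-30, Mul(-1, Mul(-7, Add(k, 5))))) = Mul(-2, Add(-30, Mul(-1, Mul(-7, Add(-5, 5))))) = Mul(-2, Add(-30, Mul(-1, Mul(-7, 0)))) = Mul(-2, Add(-30, Mul(-1, 0))) = Mul(-2, Add(-30, 0)) = Mul(-2, -30) = 60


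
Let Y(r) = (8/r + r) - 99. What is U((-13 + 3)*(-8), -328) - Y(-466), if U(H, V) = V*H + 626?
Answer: -5836413/233 ≈ -25049.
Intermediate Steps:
U(H, V) = 626 + H*V (U(H, V) = H*V + 626 = 626 + H*V)
Y(r) = -99 + r + 8/r (Y(r) = (r + 8/r) - 99 = -99 + r + 8/r)
U((-13 + 3)*(-8), -328) - Y(-466) = (626 + ((-13 + 3)*(-8))*(-328)) - (-99 - 466 + 8/(-466)) = (626 - 10*(-8)*(-328)) - (-99 - 466 + 8*(-1/466)) = (626 + 80*(-328)) - (-99 - 466 - 4/233) = (626 - 26240) - 1*(-131649/233) = -25614 + 131649/233 = -5836413/233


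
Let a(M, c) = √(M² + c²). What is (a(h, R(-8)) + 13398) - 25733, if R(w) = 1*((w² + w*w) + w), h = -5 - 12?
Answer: -12335 + √14689 ≈ -12214.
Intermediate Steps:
h = -17
R(w) = w + 2*w² (R(w) = 1*((w² + w²) + w) = 1*(2*w² + w) = 1*(w + 2*w²) = w + 2*w²)
(a(h, R(-8)) + 13398) - 25733 = (√((-17)² + (-8*(1 + 2*(-8)))²) + 13398) - 25733 = (√(289 + (-8*(1 - 16))²) + 13398) - 25733 = (√(289 + (-8*(-15))²) + 13398) - 25733 = (√(289 + 120²) + 13398) - 25733 = (√(289 + 14400) + 13398) - 25733 = (√14689 + 13398) - 25733 = (13398 + √14689) - 25733 = -12335 + √14689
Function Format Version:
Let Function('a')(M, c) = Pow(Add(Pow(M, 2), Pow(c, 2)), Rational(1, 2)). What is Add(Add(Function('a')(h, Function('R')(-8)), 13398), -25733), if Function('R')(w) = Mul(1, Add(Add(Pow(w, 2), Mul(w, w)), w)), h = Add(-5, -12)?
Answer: Add(-12335, Pow(14689, Rational(1, 2))) ≈ -12214.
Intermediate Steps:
h = -17
Function('R')(w) = Add(w, Mul(2, Pow(w, 2))) (Function('R')(w) = Mul(1, Add(Add(Pow(w, 2), Pow(w, 2)), w)) = Mul(1, Add(Mul(2, Pow(w, 2)), w)) = Mul(1, Add(w, Mul(2, Pow(w, 2)))) = Add(w, Mul(2, Pow(w, 2))))
Add(Add(Function('a')(h, Function('R')(-8)), 13398), -25733) = Add(Add(Pow(Add(Pow(-17, 2), Pow(Mul(-8, Add(1, Mul(2, -8))), 2)), Rational(1, 2)), 13398), -25733) = Add(Add(Pow(Add(289, Pow(Mul(-8, Add(1, -16)), 2)), Rational(1, 2)), 13398), -25733) = Add(Add(Pow(Add(289, Pow(Mul(-8, -15), 2)), Rational(1, 2)), 13398), -25733) = Add(Add(Pow(Add(289, Pow(120, 2)), Rational(1, 2)), 13398), -25733) = Add(Add(Pow(Add(289, 14400), Rational(1, 2)), 13398), -25733) = Add(Add(Pow(14689, Rational(1, 2)), 13398), -25733) = Add(Add(13398, Pow(14689, Rational(1, 2))), -25733) = Add(-12335, Pow(14689, Rational(1, 2)))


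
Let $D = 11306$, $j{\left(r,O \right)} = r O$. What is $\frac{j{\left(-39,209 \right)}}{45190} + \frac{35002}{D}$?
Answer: $\frac{744792587}{255459070} \approx 2.9155$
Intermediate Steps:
$j{\left(r,O \right)} = O r$
$\frac{j{\left(-39,209 \right)}}{45190} + \frac{35002}{D} = \frac{209 \left(-39\right)}{45190} + \frac{35002}{11306} = \left(-8151\right) \frac{1}{45190} + 35002 \cdot \frac{1}{11306} = - \frac{8151}{45190} + \frac{17501}{5653} = \frac{744792587}{255459070}$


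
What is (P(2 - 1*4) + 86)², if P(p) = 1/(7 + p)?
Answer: 185761/25 ≈ 7430.4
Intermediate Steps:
(P(2 - 1*4) + 86)² = (1/(7 + (2 - 1*4)) + 86)² = (1/(7 + (2 - 4)) + 86)² = (1/(7 - 2) + 86)² = (1/5 + 86)² = (⅕ + 86)² = (431/5)² = 185761/25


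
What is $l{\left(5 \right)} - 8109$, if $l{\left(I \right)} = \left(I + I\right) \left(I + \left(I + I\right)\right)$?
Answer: $-7959$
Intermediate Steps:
$l{\left(I \right)} = 6 I^{2}$ ($l{\left(I \right)} = 2 I \left(I + 2 I\right) = 2 I 3 I = 6 I^{2}$)
$l{\left(5 \right)} - 8109 = 6 \cdot 5^{2} - 8109 = 6 \cdot 25 - 8109 = 150 - 8109 = -7959$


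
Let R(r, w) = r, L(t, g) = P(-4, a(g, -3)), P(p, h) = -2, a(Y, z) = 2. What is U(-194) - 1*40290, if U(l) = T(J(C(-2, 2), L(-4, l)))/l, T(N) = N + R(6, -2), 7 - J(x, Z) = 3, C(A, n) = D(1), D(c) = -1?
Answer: -3908135/97 ≈ -40290.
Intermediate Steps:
L(t, g) = -2
C(A, n) = -1
J(x, Z) = 4 (J(x, Z) = 7 - 1*3 = 7 - 3 = 4)
T(N) = 6 + N (T(N) = N + 6 = 6 + N)
U(l) = 10/l (U(l) = (6 + 4)/l = 10/l)
U(-194) - 1*40290 = 10/(-194) - 1*40290 = 10*(-1/194) - 40290 = -5/97 - 40290 = -3908135/97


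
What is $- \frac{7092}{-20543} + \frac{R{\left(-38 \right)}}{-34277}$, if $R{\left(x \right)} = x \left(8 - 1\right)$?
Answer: $\frac{248556922}{704152411} \approx 0.35299$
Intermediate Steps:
$R{\left(x \right)} = 7 x$ ($R{\left(x \right)} = x 7 = 7 x$)
$- \frac{7092}{-20543} + \frac{R{\left(-38 \right)}}{-34277} = - \frac{7092}{-20543} + \frac{7 \left(-38\right)}{-34277} = \left(-7092\right) \left(- \frac{1}{20543}\right) - - \frac{266}{34277} = \frac{7092}{20543} + \frac{266}{34277} = \frac{248556922}{704152411}$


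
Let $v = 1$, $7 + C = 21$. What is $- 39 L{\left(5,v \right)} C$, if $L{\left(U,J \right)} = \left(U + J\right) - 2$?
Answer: $-2184$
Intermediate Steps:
$C = 14$ ($C = -7 + 21 = 14$)
$L{\left(U,J \right)} = -2 + J + U$ ($L{\left(U,J \right)} = \left(J + U\right) - 2 = -2 + J + U$)
$- 39 L{\left(5,v \right)} C = - 39 \left(-2 + 1 + 5\right) 14 = \left(-39\right) 4 \cdot 14 = \left(-156\right) 14 = -2184$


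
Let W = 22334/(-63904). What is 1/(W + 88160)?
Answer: 31952/2816877153 ≈ 1.1343e-5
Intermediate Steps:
W = -11167/31952 (W = 22334*(-1/63904) = -11167/31952 ≈ -0.34949)
1/(W + 88160) = 1/(-11167/31952 + 88160) = 1/(2816877153/31952) = 31952/2816877153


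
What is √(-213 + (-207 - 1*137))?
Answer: I*√557 ≈ 23.601*I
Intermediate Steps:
√(-213 + (-207 - 1*137)) = √(-213 + (-207 - 137)) = √(-213 - 344) = √(-557) = I*√557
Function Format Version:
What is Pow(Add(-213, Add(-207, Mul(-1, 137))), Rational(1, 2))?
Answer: Mul(I, Pow(557, Rational(1, 2))) ≈ Mul(23.601, I)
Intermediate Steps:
Pow(Add(-213, Add(-207, Mul(-1, 137))), Rational(1, 2)) = Pow(Add(-213, Add(-207, -137)), Rational(1, 2)) = Pow(Add(-213, -344), Rational(1, 2)) = Pow(-557, Rational(1, 2)) = Mul(I, Pow(557, Rational(1, 2)))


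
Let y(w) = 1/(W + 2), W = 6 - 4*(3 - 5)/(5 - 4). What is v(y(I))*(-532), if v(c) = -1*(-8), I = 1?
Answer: -4256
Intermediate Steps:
W = 14 (W = 6 - (-8)/1 = 6 - (-8) = 6 - 4*(-2) = 6 + 8 = 14)
y(w) = 1/16 (y(w) = 1/(14 + 2) = 1/16)
v(c) = 8
v(y(I))*(-532) = 8*(-532) = -4256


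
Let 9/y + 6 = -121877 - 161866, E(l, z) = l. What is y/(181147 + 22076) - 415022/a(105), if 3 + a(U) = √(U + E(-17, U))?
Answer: -7977320890437277/506164613237 - 830044*√22/79 ≈ -65042.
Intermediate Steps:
y = -3/94583 (y = 9/(-6 + (-121877 - 161866)) = 9/(-6 - 283743) = 9/(-283749) = 9*(-1/283749) = -3/94583 ≈ -3.1718e-5)
a(U) = -3 + √(-17 + U) (a(U) = -3 + √(U - 17) = -3 + √(-17 + U))
y/(181147 + 22076) - 415022/a(105) = -3/(94583*(181147 + 22076)) - 415022/(-3 + √(-17 + 105)) = -3/94583/203223 - 415022/(-3 + √88) = -3/94583*1/203223 - 415022/(-3 + 2*√22) = -1/6407147003 - 415022/(-3 + 2*√22)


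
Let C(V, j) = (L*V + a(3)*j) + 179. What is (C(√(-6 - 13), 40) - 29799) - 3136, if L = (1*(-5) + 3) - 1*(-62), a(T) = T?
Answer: -32636 + 60*I*√19 ≈ -32636.0 + 261.53*I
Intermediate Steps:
L = 60 (L = (-5 + 3) + 62 = -2 + 62 = 60)
C(V, j) = 179 + 3*j + 60*V (C(V, j) = (60*V + 3*j) + 179 = (3*j + 60*V) + 179 = 179 + 3*j + 60*V)
(C(√(-6 - 13), 40) - 29799) - 3136 = ((179 + 3*40 + 60*√(-6 - 13)) - 29799) - 3136 = ((179 + 120 + 60*√(-19)) - 29799) - 3136 = ((179 + 120 + 60*(I*√19)) - 29799) - 3136 = ((179 + 120 + 60*I*√19) - 29799) - 3136 = ((299 + 60*I*√19) - 29799) - 3136 = (-29500 + 60*I*√19) - 3136 = -32636 + 60*I*√19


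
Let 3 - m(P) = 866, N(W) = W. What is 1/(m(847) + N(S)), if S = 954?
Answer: 1/91 ≈ 0.010989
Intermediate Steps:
m(P) = -863 (m(P) = 3 - 1*866 = 3 - 866 = -863)
1/(m(847) + N(S)) = 1/(-863 + 954) = 1/91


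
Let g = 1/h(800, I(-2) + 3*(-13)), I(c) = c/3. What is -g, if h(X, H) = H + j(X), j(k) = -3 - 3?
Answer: 3/137 ≈ 0.021898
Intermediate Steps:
j(k) = -6
I(c) = c/3 (I(c) = c*(⅓) = c/3)
h(X, H) = -6 + H (h(X, H) = H - 6 = -6 + H)
g = -3/137 (g = 1/(-6 + ((⅓)*(-2) + 3*(-13))) = 1/(-6 + (-⅔ - 39)) = 1/(-6 - 119/3) = 1/(-137/3) = -3/137 ≈ -0.021898)
-g = -1*(-3/137) = 3/137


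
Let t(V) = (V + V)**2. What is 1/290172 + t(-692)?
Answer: 555811698433/290172 ≈ 1.9155e+6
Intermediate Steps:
t(V) = 4*V**2 (t(V) = (2*V)**2 = 4*V**2)
1/290172 + t(-692) = 1/290172 + 4*(-692)**2 = 1/290172 + 4*478864 = 1/290172 + 1915456 = 555811698433/290172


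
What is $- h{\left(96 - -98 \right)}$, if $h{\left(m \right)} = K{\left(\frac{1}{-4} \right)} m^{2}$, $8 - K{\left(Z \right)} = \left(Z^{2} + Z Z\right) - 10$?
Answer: $- \frac{1345487}{2} \approx -6.7274 \cdot 10^{5}$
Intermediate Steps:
$K{\left(Z \right)} = 18 - 2 Z^{2}$ ($K{\left(Z \right)} = 8 - \left(\left(Z^{2} + Z Z\right) - 10\right) = 8 - \left(\left(Z^{2} + Z^{2}\right) - 10\right) = 8 - \left(2 Z^{2} - 10\right) = 8 - \left(-10 + 2 Z^{2}\right) = 18 - 2 Z^{2}$)
$h{\left(m \right)} = \frac{143 m^{2}}{8}$ ($h{\left(m \right)} = \left(18 - 2 \left(\frac{1}{-4}\right)^{2}\right) m^{2} = \left(18 - 2 \left(- \frac{1}{4}\right)^{2}\right) m^{2} = \left(18 - \frac{1}{8}\right) m^{2} = \frac{143 m^{2}}{8}$)
$- h{\left(96 - -98 \right)} = - \frac{143 \left(96 - -98\right)^{2}}{8} = - \frac{143 \left(96 + 98\right)^{2}}{8} = - \frac{143 \cdot 194^{2}}{8} = - \frac{143 \cdot 37636}{8} = \left(-1\right) \frac{1345487}{2} = - \frac{1345487}{2}$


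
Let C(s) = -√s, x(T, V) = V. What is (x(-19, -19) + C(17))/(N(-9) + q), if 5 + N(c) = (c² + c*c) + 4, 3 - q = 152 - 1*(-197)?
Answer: 19/185 + √17/185 ≈ 0.12499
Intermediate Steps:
q = -346 (q = 3 - (152 - 1*(-197)) = 3 - (152 + 197) = 3 - 1*349 = 3 - 349 = -346)
N(c) = -1 + 2*c² (N(c) = -5 + ((c² + c*c) + 4) = -5 + ((c² + c²) + 4) = -5 + (2*c² + 4) = -5 + (4 + 2*c²) = -1 + 2*c²)
(x(-19, -19) + C(17))/(N(-9) + q) = (-19 - √17)/((-1 + 2*(-9)²) - 346) = (-19 - √17)/((-1 + 2*81) - 346) = (-19 - √17)/((-1 + 162) - 346) = (-19 - √17)/(161 - 346) = (-19 - √17)/(-185) = (-19 - √17)*(-1/185) = 19/185 + √17/185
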